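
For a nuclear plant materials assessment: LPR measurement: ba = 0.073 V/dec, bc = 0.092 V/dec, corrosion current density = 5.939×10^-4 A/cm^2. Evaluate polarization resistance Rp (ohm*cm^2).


Apply the Stern-Geary equation: Rp = ba*bc / (2.303*icorr*(ba+bc))
ba*bc = 0.073*0.092 = 0.006716
ba+bc = 0.165; 2.303*icorr*(ba+bc) = 2.303*5.939×10^-4*0.165 = 2.2567903×10^-4
Rp = 0.006716 / 2.2567903×10^-4 = 29.76 ohm*cm^2

29.76 ohm*cm^2


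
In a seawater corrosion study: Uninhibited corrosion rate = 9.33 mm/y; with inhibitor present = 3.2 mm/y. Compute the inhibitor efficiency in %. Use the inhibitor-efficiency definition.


Apply the inhibitor-efficiency definition: IE = (CR_blank − CR_inh)/CR_blank × 100
IE = (9.33 − 3.2) / 9.33 × 100
IE = 6.13 / 9.33 × 100 = 65.7 %

65.7 %


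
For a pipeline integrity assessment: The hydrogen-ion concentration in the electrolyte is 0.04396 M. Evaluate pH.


pH = −log10[H+]
pH = −log10(0.04396) = 1.36

1.36


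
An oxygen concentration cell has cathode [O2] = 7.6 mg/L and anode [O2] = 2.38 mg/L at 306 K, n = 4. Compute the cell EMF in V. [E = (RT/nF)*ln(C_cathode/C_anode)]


Apply the Nernst concentration-cell relation: E = (RT/nF)*ln(C_cathode/C_anode)
RT/nF = 8.314*306/(4*96485) = 0.00659192 V
ln(7.6/2.38) = 1.16105
E = 0.00659192 * 1.16105 = 0.00765 V

0.00765 V


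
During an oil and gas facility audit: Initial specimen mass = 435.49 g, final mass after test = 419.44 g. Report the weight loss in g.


Weight loss = initial − final
WL = 435.49 − 419.44 = 16.05 g

16.05 g


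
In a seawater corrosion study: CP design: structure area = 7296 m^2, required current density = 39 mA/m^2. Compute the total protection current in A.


I = area * current density, then convert mA → A (÷1000)
I = 7296 * 39 / 1000 = 284.54 A

284.54 A


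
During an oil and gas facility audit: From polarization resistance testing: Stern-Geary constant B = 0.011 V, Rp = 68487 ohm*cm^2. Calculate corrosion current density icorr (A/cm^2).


Apply the Stern-Geary relation: icorr = B / Rp
icorr = 0.011 / 68487 = 1.606×10^-7 A/cm^2

1.606×10^-7 A/cm^2


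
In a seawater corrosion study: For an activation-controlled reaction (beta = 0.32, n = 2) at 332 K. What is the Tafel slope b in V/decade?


Apply the Tafel slope relation: b = 2.303*R*T/(beta*n*F)
Numerator: 2.303 * 8.314 * 332 = 6356.85
Denominator: 0.32 * 2 * 96485 = 61750.4
b = 6356.85 / 61750.4 = 0.103 V/decade

0.103 V/decade


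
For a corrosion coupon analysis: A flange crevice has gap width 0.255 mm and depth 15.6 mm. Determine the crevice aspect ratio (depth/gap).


Aspect ratio = depth / gap
Ratio = 15.6 / 0.255 = 61.2

61.2


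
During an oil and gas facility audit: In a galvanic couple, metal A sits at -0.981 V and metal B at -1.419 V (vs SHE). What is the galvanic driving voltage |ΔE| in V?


Driving voltage is the absolute potential difference.
|ΔE| = |-0.981 − (-1.419)| = 0.438 V

0.438 V


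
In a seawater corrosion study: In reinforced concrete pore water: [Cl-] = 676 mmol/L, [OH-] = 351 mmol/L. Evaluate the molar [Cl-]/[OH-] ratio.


Threshold parameter = [Cl-] / [OH-] (molar basis; both in mmol/L, so units cancel)
Ratio = 676 / 351 = 1.93

1.93


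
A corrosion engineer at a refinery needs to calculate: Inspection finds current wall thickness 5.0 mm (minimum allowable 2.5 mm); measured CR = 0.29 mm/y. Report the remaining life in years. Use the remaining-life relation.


Apply the remaining-life relation: RL = (t_current − t_min) / CR
RL = (5.0 − 2.5) / 0.29 = 2.5 / 0.29 = 8.6 years

8.6 years


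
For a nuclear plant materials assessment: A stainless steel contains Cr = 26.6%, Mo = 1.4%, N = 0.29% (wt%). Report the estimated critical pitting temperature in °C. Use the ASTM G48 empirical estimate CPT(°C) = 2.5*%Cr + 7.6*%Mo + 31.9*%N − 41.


Apply the ASTM G48 empirical CPT estimate: CPT(°C) = 2.5*%Cr + 7.6*%Mo + 31.9*%N − 41
2.5*26.6 = 66.5; 7.6*1.4 = 10.64; 31.9*0.29 = 9.251
CPT = 66.5 + 10.64 + 9.251 − 41 = 45.391 °C
Rounded to 0.1 °C: CPT ≈ 45.4 °C

45.4 °C


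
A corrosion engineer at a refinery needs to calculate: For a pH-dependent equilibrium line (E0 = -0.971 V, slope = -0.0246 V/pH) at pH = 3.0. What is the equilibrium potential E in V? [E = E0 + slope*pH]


Apply the Pourbaix line equation: E = E0 + slope*pH
E = -0.971 + (-0.0246)*3.0 = -0.971 + (-0.0738) = -1.0448 V
Rounded to 3 decimal places: E = -1.045 V

-1.045 V


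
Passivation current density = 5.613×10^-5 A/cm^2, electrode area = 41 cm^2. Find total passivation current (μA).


I = i_pass * A, then convert A → μA (×10^6)
I = 5.613×10^-5 * 41 * 10^6 = 2301.33 μA

2301.33 μA


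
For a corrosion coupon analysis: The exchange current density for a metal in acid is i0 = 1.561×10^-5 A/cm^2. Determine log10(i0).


i0 = 1.561×10^-5 A/cm^2
log10(i0) = -4.807

-4.807


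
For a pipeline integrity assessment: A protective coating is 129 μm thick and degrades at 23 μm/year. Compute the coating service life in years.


Service life = thickness / degradation rate
Life = 129 / 23 = 5.6 years

5.6 years


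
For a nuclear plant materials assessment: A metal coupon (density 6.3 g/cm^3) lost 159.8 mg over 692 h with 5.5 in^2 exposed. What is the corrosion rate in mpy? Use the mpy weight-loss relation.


Apply the mpy weight-loss relation: CR = 534 * W / (D * A * T)
Numerator: 534 * 159.8 = 85333.2
Denominator: 6.3 * 5.5 * 692 = 23977.8
CR = 85333.2 / 23977.8 = 3.5588 mpy

3.5588 mpy


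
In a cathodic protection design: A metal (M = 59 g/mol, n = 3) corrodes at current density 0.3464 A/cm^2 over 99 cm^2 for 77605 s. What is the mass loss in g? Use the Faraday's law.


Apply Faraday's law: m = i*A*t*M / (n*F)
Total charge passed Q = i*A*t = 0.3464*99*77605 = 2661354.828 C
m = Q*M/(n*F) = 2661354.828*59/(3*96485) = 542.468 g

542.468 g


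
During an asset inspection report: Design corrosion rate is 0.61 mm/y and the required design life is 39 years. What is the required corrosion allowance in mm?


Corrosion allowance = CR × design life
CA = 0.61 * 39 = 23.79 mm

23.79 mm


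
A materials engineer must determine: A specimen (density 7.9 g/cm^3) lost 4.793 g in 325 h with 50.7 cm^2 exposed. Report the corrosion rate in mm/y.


Apply the mm/y weight-loss relation: CR = 87600 * W / (D * A * T)
Numerator: 87600 * 4.793 = 419866.8
Denominator: 7.9 * 50.7 * 325 = 130172.25
CR = 419866.8 / 130172.25 = 3.2255 mm/y

3.2255 mm/y


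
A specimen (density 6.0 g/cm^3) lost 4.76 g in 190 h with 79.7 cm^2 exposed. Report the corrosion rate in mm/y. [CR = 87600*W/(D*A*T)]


Apply the mm/y weight-loss relation: CR = 87600 * W / (D * A * T)
Numerator: 87600 * 4.76 = 416976.0
Denominator: 6.0 * 79.7 * 190 = 90858.0
CR = 416976.0 / 90858.0 = 4.5893 mm/y

4.5893 mm/y


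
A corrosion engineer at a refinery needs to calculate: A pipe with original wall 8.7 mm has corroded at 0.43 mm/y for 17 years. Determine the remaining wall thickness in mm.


Remaining wall = original − CR × time
t = 8.7 − 0.43*17 = 8.7 − 7.31 = 1.39 mm

1.39 mm


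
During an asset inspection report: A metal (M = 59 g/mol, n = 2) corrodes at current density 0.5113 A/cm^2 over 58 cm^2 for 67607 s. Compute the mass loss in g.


Apply Faraday's law: m = i*A*t*M / (n*F)
Total charge passed Q = i*A*t = 0.5113*58*67607 = 2004912.6278 C
m = Q*M/(n*F) = 2004912.6278*59/(2*96485) = 612.99604 g

612.99604 g


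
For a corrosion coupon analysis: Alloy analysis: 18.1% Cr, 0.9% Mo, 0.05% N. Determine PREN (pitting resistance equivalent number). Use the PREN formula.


Apply the PREN formula: PREN = Cr + 3.3*Mo + 16*N
PREN = 18.1 + 3.3*0.9 + 16*0.05
PREN = 18.1 + 2.97 + 0.8 = 21.87

21.87


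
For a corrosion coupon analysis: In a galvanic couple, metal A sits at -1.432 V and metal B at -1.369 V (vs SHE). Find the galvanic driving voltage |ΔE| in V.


Driving voltage is the absolute potential difference.
|ΔE| = |-1.432 − (-1.369)| = 0.063 V

0.063 V


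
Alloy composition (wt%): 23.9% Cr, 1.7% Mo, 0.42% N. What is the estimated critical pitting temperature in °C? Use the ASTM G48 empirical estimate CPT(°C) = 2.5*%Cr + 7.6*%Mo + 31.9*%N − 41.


Apply the ASTM G48 empirical CPT estimate: CPT(°C) = 2.5*%Cr + 7.6*%Mo + 31.9*%N − 41
2.5*23.9 = 59.75; 7.6*1.7 = 12.92; 31.9*0.42 = 13.398
CPT = 59.75 + 12.92 + 13.398 − 41 = 45.068 °C
Rounded to 0.1 °C: CPT ≈ 45.1 °C

45.1 °C


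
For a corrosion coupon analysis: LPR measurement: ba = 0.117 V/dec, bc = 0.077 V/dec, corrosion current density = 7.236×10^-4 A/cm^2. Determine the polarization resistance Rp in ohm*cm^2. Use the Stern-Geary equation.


Apply the Stern-Geary equation: Rp = ba*bc / (2.303*icorr*(ba+bc))
ba*bc = 0.117*0.077 = 0.009009
ba+bc = 0.194; 2.303*icorr*(ba+bc) = 2.303*7.236×10^-4*0.194 = 3.2329146×10^-4
Rp = 0.009009 / 3.2329146×10^-4 = 27.87 ohm*cm^2

27.87 ohm*cm^2


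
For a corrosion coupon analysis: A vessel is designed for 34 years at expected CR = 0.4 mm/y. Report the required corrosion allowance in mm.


Corrosion allowance = CR × design life
CA = 0.4 * 34 = 13.6 mm

13.6 mm


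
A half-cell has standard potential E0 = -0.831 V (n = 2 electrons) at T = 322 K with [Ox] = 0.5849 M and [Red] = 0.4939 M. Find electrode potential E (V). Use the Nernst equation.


Apply the Nernst equation: E = E0 + (RT/nF)*ln([Ox]/[Red])
Step 1: RT/nF = 8.314*322/(2*96485) = 0.01387318 V
Step 2: [Ox]/[Red] = 0.5849/0.4939 = 1.184248
Step 3: ln(1.184248) = 0.169108
Step 4: correction = 0.01387318 * 0.169108 = 0.002 V
E = -0.831 + 0.002 = -0.829 V

-0.829 V


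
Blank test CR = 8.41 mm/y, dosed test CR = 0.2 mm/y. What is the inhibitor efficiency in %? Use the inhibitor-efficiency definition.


Apply the inhibitor-efficiency definition: IE = (CR_blank − CR_inh)/CR_blank × 100
IE = (8.41 − 0.2) / 8.41 × 100
IE = 8.21 / 8.41 × 100 = 97.6 %

97.6 %


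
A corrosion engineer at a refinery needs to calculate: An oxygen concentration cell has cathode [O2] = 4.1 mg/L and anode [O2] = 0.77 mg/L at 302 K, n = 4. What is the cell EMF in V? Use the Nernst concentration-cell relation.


Apply the Nernst concentration-cell relation: E = (RT/nF)*ln(C_cathode/C_anode)
RT/nF = 8.314*302/(4*96485) = 0.00650575 V
ln(4.1/0.77) = 1.67235
E = 0.00650575 * 1.67235 = 0.01088 V

0.01088 V


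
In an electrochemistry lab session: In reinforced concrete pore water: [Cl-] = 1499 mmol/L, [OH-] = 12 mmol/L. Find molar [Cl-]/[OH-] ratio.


Threshold parameter = [Cl-] / [OH-] (molar basis; both in mmol/L, so units cancel)
Ratio = 1499 / 12 = 124.92

124.92


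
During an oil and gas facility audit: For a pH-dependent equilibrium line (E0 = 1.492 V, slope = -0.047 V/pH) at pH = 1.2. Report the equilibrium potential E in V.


Apply the Pourbaix line equation: E = E0 + slope*pH
E = 1.492 + (-0.047)*1.2 = 1.492 + (-0.0564) = 1.4356 V
Rounded to 3 decimal places: E = 1.436 V

1.436 V


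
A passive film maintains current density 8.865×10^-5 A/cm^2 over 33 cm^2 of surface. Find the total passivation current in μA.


I = i_pass * A, then convert A → μA (×10^6)
I = 8.865×10^-5 * 33 * 10^6 = 2925.45 μA

2925.45 μA


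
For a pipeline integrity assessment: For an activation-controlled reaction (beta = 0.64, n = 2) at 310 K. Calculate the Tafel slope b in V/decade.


Apply the Tafel slope relation: b = 2.303*R*T/(beta*n*F)
Numerator: 2.303 * 8.314 * 310 = 5935.61
Denominator: 0.64 * 2 * 96485 = 123500.8
b = 5935.61 / 123500.8 = 0.0481 V/decade

0.0481 V/decade


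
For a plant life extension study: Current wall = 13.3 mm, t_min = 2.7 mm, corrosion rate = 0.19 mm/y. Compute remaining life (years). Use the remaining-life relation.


Apply the remaining-life relation: RL = (t_current − t_min) / CR
RL = (13.3 − 2.7) / 0.19 = 10.6 / 0.19 = 55.8 years

55.8 years


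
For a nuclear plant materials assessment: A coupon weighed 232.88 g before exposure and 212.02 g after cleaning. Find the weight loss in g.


Weight loss = initial − final
WL = 232.88 − 212.02 = 20.86 g

20.86 g


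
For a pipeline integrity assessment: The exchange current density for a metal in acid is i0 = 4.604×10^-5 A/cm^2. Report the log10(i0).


i0 = 4.604×10^-5 A/cm^2
log10(i0) = -4.337

-4.337


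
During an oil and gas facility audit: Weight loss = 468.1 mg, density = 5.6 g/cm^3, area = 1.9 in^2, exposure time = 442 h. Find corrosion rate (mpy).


Apply the mpy weight-loss relation: CR = 534 * W / (D * A * T)
Numerator: 534 * 468.1 = 249965.4
Denominator: 5.6 * 1.9 * 442 = 4702.88
CR = 249965.4 / 4702.88 = 53.15156 mpy

53.15156 mpy


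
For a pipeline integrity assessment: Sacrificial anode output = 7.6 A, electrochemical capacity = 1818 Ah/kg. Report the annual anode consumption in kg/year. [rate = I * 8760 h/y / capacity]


Annual consumption = current * hours per year / capacity
Rate = 7.6 * 8760 / 1818 = 36.6 kg/year

36.6 kg/year


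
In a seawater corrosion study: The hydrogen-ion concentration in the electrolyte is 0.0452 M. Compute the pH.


pH = −log10[H+]
pH = −log10(0.0452) = 1.34

1.34


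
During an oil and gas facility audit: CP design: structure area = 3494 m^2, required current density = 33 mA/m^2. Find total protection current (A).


I = area * current density, then convert mA → A (÷1000)
I = 3494 * 33 / 1000 = 115.3 A

115.3 A


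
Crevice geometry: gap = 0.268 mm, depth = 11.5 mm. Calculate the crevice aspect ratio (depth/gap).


Aspect ratio = depth / gap
Ratio = 11.5 / 0.268 = 42.9

42.9


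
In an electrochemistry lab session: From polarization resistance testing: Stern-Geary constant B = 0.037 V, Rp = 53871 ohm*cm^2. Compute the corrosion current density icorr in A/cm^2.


Apply the Stern-Geary relation: icorr = B / Rp
icorr = 0.037 / 53871 = 6.868×10^-7 A/cm^2

6.868×10^-7 A/cm^2


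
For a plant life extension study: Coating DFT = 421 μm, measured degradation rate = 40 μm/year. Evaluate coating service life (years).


Service life = thickness / degradation rate
Life = 421 / 40 = 10.5 years

10.5 years


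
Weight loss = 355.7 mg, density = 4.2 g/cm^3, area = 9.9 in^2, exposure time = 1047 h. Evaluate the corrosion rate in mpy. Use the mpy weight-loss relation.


Apply the mpy weight-loss relation: CR = 534 * W / (D * A * T)
Numerator: 534 * 355.7 = 189943.8
Denominator: 4.2 * 9.9 * 1047 = 43534.26
CR = 189943.8 / 43534.26 = 4.3631 mpy

4.3631 mpy


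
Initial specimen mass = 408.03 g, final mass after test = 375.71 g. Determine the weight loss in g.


Weight loss = initial − final
WL = 408.03 − 375.71 = 32.32 g

32.32 g


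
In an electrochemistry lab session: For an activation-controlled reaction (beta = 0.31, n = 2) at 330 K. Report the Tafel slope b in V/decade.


Apply the Tafel slope relation: b = 2.303*R*T/(beta*n*F)
Numerator: 2.303 * 8.314 * 330 = 6318.56
Denominator: 0.31 * 2 * 96485 = 59820.7
b = 6318.56 / 59820.7 = 0.1056 V/decade

0.1056 V/decade


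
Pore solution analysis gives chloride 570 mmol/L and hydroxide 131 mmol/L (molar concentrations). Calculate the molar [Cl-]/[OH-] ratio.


Threshold parameter = [Cl-] / [OH-] (molar basis; both in mmol/L, so units cancel)
Ratio = 570 / 131 = 4.35

4.35


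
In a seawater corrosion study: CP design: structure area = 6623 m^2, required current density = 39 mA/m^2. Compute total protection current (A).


I = area * current density, then convert mA → A (÷1000)
I = 6623 * 39 / 1000 = 258.3 A

258.3 A


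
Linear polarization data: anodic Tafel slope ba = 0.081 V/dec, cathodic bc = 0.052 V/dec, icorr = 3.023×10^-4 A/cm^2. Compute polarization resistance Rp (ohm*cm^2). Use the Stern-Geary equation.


Apply the Stern-Geary equation: Rp = ba*bc / (2.303*icorr*(ba+bc))
ba*bc = 0.081*0.052 = 0.004212
ba+bc = 0.133; 2.303*icorr*(ba+bc) = 2.303*3.023×10^-4*0.133 = 9.2594188×10^-5
Rp = 0.004212 / 9.2594188×10^-5 = 45.5 ohm*cm^2

45.5 ohm*cm^2


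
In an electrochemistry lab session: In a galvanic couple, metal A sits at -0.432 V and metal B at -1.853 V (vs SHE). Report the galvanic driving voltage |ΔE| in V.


Driving voltage is the absolute potential difference.
|ΔE| = |-0.432 − (-1.853)| = 1.421 V

1.421 V


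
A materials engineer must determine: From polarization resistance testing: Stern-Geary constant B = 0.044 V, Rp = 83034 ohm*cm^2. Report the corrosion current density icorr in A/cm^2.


Apply the Stern-Geary relation: icorr = B / Rp
icorr = 0.044 / 83034 = 5.299×10^-7 A/cm^2

5.299×10^-7 A/cm^2


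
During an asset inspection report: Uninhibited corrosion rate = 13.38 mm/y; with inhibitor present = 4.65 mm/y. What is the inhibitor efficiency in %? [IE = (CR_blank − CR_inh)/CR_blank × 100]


Apply the inhibitor-efficiency definition: IE = (CR_blank − CR_inh)/CR_blank × 100
IE = (13.38 − 4.65) / 13.38 × 100
IE = 8.73 / 13.38 × 100 = 65.2 %

65.2 %


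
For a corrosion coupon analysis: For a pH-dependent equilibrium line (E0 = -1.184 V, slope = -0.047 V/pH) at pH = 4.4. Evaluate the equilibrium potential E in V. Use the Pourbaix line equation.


Apply the Pourbaix line equation: E = E0 + slope*pH
E = -1.184 + (-0.047)*4.4 = -1.184 + (-0.2068) = -1.3908 V
Rounded to 3 decimal places: E = -1.391 V

-1.391 V


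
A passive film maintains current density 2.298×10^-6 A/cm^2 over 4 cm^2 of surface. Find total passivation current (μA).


I = i_pass * A, then convert A → μA (×10^6)
I = 2.298×10^-6 * 4 * 10^6 = 9.19 μA

9.19 μA


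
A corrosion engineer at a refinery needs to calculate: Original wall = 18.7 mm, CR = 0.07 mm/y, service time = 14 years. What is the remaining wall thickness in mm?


Remaining wall = original − CR × time
t = 18.7 − 0.07*14 = 18.7 − 0.98 = 17.72 mm

17.72 mm


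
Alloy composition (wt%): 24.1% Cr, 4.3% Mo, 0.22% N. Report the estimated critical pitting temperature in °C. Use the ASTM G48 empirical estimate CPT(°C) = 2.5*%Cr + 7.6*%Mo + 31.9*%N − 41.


Apply the ASTM G48 empirical CPT estimate: CPT(°C) = 2.5*%Cr + 7.6*%Mo + 31.9*%N − 41
2.5*24.1 = 60.25; 7.6*4.3 = 32.68; 31.9*0.22 = 7.018
CPT = 60.25 + 32.68 + 7.018 − 41 = 58.948 °C
Rounded to 0.1 °C: CPT ≈ 58.9 °C

58.9 °C


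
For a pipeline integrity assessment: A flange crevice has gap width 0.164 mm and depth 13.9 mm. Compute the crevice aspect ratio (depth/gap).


Aspect ratio = depth / gap
Ratio = 13.9 / 0.164 = 84.8

84.8


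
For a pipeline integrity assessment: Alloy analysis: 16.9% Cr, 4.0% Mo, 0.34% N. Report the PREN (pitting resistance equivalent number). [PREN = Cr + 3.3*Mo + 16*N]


Apply the PREN formula: PREN = Cr + 3.3*Mo + 16*N
PREN = 16.9 + 3.3*4.0 + 16*0.34
PREN = 16.9 + 13.2 + 5.44 = 35.54

35.54


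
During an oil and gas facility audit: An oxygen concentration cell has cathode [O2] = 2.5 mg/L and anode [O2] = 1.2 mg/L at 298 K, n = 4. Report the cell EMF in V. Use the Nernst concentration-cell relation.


Apply the Nernst concentration-cell relation: E = (RT/nF)*ln(C_cathode/C_anode)
RT/nF = 8.314*298/(4*96485) = 0.00641958 V
ln(2.5/1.2) = 0.73397
E = 0.00641958 * 0.73397 = 0.00471 V

0.00471 V


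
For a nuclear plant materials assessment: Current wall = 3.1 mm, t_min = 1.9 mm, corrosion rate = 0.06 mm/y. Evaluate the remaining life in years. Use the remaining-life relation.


Apply the remaining-life relation: RL = (t_current − t_min) / CR
RL = (3.1 − 1.9) / 0.06 = 1.2 / 0.06 = 20.0 years

20.0 years


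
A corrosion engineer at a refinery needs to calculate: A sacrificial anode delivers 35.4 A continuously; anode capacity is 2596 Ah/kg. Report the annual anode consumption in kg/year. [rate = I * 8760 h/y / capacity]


Annual consumption = current * hours per year / capacity
Rate = 35.4 * 8760 / 2596 = 119.5 kg/year

119.5 kg/year


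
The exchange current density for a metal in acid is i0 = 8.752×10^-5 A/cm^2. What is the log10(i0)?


i0 = 8.752×10^-5 A/cm^2
log10(i0) = -4.058

-4.058


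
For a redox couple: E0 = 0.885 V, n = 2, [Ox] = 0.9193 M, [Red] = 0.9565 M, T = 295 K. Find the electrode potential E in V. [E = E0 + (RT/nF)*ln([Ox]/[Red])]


Apply the Nernst equation: E = E0 + (RT/nF)*ln([Ox]/[Red])
Step 1: RT/nF = 8.314*295/(2*96485) = 0.0127099 V
Step 2: [Ox]/[Red] = 0.9193/0.9565 = 0.961108
Step 3: ln(0.961108) = -0.039668
Step 4: correction = 0.0127099 * -0.039668 = -0.0005 V
E = 0.885 + -0.0005 = 0.8845 V

0.8845 V


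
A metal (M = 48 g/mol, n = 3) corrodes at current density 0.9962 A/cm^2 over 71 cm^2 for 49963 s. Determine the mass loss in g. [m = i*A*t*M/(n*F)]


Apply Faraday's law: m = i*A*t*M / (n*F)
Total charge passed Q = i*A*t = 0.9962*71*49963 = 3533892.9826 C
m = Q*M/(n*F) = 3533892.9826*48/(3*96485) = 586.0215 g

586.0215 g


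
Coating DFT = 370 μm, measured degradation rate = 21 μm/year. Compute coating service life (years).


Service life = thickness / degradation rate
Life = 370 / 21 = 17.6 years

17.6 years


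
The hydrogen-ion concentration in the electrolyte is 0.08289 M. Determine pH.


pH = −log10[H+]
pH = −log10(0.08289) = 1.08

1.08


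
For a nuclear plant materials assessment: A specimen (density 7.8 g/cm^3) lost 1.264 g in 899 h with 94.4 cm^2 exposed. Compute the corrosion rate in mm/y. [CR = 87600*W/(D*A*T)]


Apply the mm/y weight-loss relation: CR = 87600 * W / (D * A * T)
Numerator: 87600 * 1.264 = 110726.4
Denominator: 7.8 * 94.4 * 899 = 661951.68
CR = 110726.4 / 661951.68 = 0.16727 mm/y

0.16727 mm/y


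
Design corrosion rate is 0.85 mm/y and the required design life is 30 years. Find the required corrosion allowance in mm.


Corrosion allowance = CR × design life
CA = 0.85 * 30 = 25.5 mm

25.5 mm


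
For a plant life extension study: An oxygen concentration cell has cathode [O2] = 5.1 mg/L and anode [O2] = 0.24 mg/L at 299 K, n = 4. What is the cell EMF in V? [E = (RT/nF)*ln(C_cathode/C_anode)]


Apply the Nernst concentration-cell relation: E = (RT/nF)*ln(C_cathode/C_anode)
RT/nF = 8.314*299/(4*96485) = 0.00644112 V
ln(5.1/0.24) = 3.05636
E = 0.00644112 * 3.05636 = 0.01969 V

0.01969 V


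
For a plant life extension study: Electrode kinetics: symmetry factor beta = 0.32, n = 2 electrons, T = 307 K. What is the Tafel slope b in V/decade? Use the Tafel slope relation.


Apply the Tafel slope relation: b = 2.303*R*T/(beta*n*F)
Numerator: 2.303 * 8.314 * 307 = 5878.17
Denominator: 0.32 * 2 * 96485 = 61750.4
b = 5878.17 / 61750.4 = 0.095 V/decade

0.095 V/decade


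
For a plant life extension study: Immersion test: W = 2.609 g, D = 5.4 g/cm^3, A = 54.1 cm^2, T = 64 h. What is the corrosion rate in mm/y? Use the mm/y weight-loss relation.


Apply the mm/y weight-loss relation: CR = 87600 * W / (D * A * T)
Numerator: 87600 * 2.609 = 228548.4
Denominator: 5.4 * 54.1 * 64 = 18696.96
CR = 228548.4 / 18696.96 = 12.223827 mm/y

12.223827 mm/y


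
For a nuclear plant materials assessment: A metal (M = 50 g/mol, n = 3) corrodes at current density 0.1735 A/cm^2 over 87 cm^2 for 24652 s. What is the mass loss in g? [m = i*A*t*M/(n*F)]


Apply Faraday's law: m = i*A*t*M / (n*F)
Total charge passed Q = i*A*t = 0.1735*87*24652 = 372109.614 C
m = Q*M/(n*F) = 372109.614*50/(3*96485) = 64.27763 g

64.27763 g


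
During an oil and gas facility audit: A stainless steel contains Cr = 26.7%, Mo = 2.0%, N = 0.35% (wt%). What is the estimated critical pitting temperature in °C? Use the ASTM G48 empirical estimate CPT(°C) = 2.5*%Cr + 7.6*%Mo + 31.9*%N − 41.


Apply the ASTM G48 empirical CPT estimate: CPT(°C) = 2.5*%Cr + 7.6*%Mo + 31.9*%N − 41
2.5*26.7 = 66.75; 7.6*2.0 = 15.2; 31.9*0.35 = 11.165
CPT = 66.75 + 15.2 + 11.165 − 41 = 52.115 °C
Rounded to 0.1 °C: CPT ≈ 52.1 °C

52.1 °C


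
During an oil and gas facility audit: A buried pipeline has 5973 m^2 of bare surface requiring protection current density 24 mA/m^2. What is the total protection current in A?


I = area * current density, then convert mA → A (÷1000)
I = 5973 * 24 / 1000 = 143.35 A

143.35 A


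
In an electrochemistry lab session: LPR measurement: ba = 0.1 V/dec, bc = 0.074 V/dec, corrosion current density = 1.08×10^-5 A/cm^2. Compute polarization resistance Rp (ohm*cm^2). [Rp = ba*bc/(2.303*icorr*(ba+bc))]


Apply the Stern-Geary equation: Rp = ba*bc / (2.303*icorr*(ba+bc))
ba*bc = 0.1*0.074 = 0.0074
ba+bc = 0.174; 2.303*icorr*(ba+bc) = 2.303*1.08×10^-5*0.174 = 4.3277976×10^-6
Rp = 0.0074 / 4.3277976×10^-6 = 1709.88 ohm*cm^2

1709.88 ohm*cm^2


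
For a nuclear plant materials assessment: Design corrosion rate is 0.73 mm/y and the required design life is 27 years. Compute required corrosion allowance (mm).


Corrosion allowance = CR × design life
CA = 0.73 * 27 = 19.71 mm

19.71 mm


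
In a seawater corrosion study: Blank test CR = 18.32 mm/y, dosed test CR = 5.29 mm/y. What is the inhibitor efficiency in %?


Apply the inhibitor-efficiency definition: IE = (CR_blank − CR_inh)/CR_blank × 100
IE = (18.32 − 5.29) / 18.32 × 100
IE = 13.03 / 18.32 × 100 = 71.1 %

71.1 %


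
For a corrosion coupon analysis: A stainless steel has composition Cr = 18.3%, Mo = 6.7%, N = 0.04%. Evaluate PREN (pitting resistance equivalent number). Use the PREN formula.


Apply the PREN formula: PREN = Cr + 3.3*Mo + 16*N
PREN = 18.3 + 3.3*6.7 + 16*0.04
PREN = 18.3 + 22.11 + 0.64 = 41.05

41.05


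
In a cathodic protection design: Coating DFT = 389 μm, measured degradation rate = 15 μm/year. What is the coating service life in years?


Service life = thickness / degradation rate
Life = 389 / 15 = 25.9 years

25.9 years


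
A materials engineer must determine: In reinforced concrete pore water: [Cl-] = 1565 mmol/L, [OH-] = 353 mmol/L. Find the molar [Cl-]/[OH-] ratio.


Threshold parameter = [Cl-] / [OH-] (molar basis; both in mmol/L, so units cancel)
Ratio = 1565 / 353 = 4.43

4.43


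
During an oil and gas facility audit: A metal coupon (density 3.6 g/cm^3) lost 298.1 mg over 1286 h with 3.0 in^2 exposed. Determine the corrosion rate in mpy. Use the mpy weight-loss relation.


Apply the mpy weight-loss relation: CR = 534 * W / (D * A * T)
Numerator: 534 * 298.1 = 159185.4
Denominator: 3.6 * 3.0 * 1286 = 13888.8
CR = 159185.4 / 13888.8 = 11.46142 mpy

11.46142 mpy


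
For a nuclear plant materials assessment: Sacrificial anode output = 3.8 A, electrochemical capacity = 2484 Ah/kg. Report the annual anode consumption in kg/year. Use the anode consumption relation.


Annual consumption = current * hours per year / capacity
Rate = 3.8 * 8760 / 2484 = 13.4 kg/year

13.4 kg/year


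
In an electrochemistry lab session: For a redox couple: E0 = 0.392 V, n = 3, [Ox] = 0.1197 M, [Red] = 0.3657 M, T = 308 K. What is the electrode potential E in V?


Apply the Nernst equation: E = E0 + (RT/nF)*ln([Ox]/[Red])
Step 1: RT/nF = 8.314*308/(3*96485) = 0.00884667 V
Step 2: [Ox]/[Red] = 0.1197/0.3657 = 0.327317
Step 3: ln(0.327317) = -1.116826
Step 4: correction = 0.00884667 * -1.116826 = -0.01 V
E = 0.392 + -0.01 = 0.382 V

0.382 V


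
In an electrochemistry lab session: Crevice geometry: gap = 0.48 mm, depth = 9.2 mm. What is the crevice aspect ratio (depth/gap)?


Aspect ratio = depth / gap
Ratio = 9.2 / 0.48 = 19.2

19.2


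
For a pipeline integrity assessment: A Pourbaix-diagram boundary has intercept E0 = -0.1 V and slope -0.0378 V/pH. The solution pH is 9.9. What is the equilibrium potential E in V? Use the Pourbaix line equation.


Apply the Pourbaix line equation: E = E0 + slope*pH
E = -0.1 + (-0.0378)*9.9 = -0.1 + (-0.37422) = -0.47422 V
Rounded to 4 decimal places: E = -0.4742 V

-0.4742 V


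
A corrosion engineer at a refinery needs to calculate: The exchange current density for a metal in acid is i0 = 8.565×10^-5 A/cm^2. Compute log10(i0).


i0 = 8.565×10^-5 A/cm^2
log10(i0) = -4.067

-4.067


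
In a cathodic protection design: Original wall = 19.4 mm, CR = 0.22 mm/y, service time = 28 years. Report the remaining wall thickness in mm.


Remaining wall = original − CR × time
t = 19.4 − 0.22*28 = 19.4 − 6.16 = 13.24 mm

13.24 mm


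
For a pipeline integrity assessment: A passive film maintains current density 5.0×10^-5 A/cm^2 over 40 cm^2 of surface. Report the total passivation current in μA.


I = i_pass * A, then convert A → μA (×10^6)
I = 5.0×10^-5 * 40 * 10^6 = 2000.0 μA

2000.0 μA


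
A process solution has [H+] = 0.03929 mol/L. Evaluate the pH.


pH = −log10[H+]
pH = −log10(0.03929) = 1.41

1.41


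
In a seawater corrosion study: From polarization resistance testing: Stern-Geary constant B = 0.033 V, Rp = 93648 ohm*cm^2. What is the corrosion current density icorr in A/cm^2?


Apply the Stern-Geary relation: icorr = B / Rp
icorr = 0.033 / 93648 = 3.524×10^-7 A/cm^2

3.524×10^-7 A/cm^2


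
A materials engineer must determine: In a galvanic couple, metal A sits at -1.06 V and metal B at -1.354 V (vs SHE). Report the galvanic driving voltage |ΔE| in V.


Driving voltage is the absolute potential difference.
|ΔE| = |-1.06 − (-1.354)| = 0.294 V

0.294 V


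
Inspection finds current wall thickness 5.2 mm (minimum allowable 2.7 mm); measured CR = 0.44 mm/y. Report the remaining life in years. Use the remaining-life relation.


Apply the remaining-life relation: RL = (t_current − t_min) / CR
RL = (5.2 − 2.7) / 0.44 = 2.5 / 0.44 = 5.7 years

5.7 years


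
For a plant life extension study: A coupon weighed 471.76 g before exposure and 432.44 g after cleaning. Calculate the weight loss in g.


Weight loss = initial − final
WL = 471.76 − 432.44 = 39.32 g

39.32 g


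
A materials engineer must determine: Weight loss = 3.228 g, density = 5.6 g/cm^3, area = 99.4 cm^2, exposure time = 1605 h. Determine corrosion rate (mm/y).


Apply the mm/y weight-loss relation: CR = 87600 * W / (D * A * T)
Numerator: 87600 * 3.228 = 282772.8
Denominator: 5.6 * 99.4 * 1605 = 893407.2
CR = 282772.8 / 893407.2 = 0.3165 mm/y

0.3165 mm/y


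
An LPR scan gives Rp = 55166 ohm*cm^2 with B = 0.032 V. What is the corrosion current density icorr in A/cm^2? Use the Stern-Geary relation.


Apply the Stern-Geary relation: icorr = B / Rp
icorr = 0.032 / 55166 = 5.801×10^-7 A/cm^2

5.801×10^-7 A/cm^2


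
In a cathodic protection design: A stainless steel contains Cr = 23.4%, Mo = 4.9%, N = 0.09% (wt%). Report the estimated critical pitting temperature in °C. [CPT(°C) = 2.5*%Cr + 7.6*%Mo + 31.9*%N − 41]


Apply the ASTM G48 empirical CPT estimate: CPT(°C) = 2.5*%Cr + 7.6*%Mo + 31.9*%N − 41
2.5*23.4 = 58.5; 7.6*4.9 = 37.24; 31.9*0.09 = 2.871
CPT = 58.5 + 37.24 + 2.871 − 41 = 57.611 °C
Rounded to 0.1 °C: CPT ≈ 57.6 °C

57.6 °C


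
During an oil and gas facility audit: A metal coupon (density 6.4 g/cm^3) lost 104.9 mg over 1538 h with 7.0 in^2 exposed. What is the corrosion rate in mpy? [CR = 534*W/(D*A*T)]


Apply the mpy weight-loss relation: CR = 534 * W / (D * A * T)
Numerator: 534 * 104.9 = 56016.6
Denominator: 6.4 * 7.0 * 1538 = 68902.4
CR = 56016.6 / 68902.4 = 0.813 mpy

0.813 mpy


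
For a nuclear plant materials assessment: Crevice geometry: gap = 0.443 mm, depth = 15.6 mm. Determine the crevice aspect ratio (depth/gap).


Aspect ratio = depth / gap
Ratio = 15.6 / 0.443 = 35.2

35.2


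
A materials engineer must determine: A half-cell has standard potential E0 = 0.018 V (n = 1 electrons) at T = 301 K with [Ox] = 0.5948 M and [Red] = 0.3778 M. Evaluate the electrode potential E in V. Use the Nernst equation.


Apply the Nernst equation: E = E0 + (RT/nF)*ln([Ox]/[Red])
Step 1: RT/nF = 8.314*301/(1*96485) = 0.02593682 V
Step 2: [Ox]/[Red] = 0.5948/0.3778 = 1.574378
Step 3: ln(1.574378) = 0.45386
Step 4: correction = 0.02593682 * 0.45386 = 0.0118 V
E = 0.018 + 0.0118 = 0.0298 V

0.0298 V


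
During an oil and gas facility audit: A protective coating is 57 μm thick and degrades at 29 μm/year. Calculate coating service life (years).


Service life = thickness / degradation rate
Life = 57 / 29 = 2.0 years

2.0 years


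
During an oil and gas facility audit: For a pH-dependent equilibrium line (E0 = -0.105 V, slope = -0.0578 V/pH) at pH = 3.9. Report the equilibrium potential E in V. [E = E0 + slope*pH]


Apply the Pourbaix line equation: E = E0 + slope*pH
E = -0.105 + (-0.0578)*3.9 = -0.105 + (-0.22542) = -0.33042 V
Rounded to 3 decimal places: E = -0.330 V

-0.330 V


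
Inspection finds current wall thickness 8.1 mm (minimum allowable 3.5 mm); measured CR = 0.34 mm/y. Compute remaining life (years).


Apply the remaining-life relation: RL = (t_current − t_min) / CR
RL = (8.1 − 3.5) / 0.34 = 4.6 / 0.34 = 13.5 years

13.5 years


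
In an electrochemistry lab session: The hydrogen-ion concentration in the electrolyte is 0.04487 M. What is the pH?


pH = −log10[H+]
pH = −log10(0.04487) = 1.35

1.35


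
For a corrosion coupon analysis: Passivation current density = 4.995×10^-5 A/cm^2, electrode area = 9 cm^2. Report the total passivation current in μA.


I = i_pass * A, then convert A → μA (×10^6)
I = 4.995×10^-5 * 9 * 10^6 = 449.55 μA

449.55 μA


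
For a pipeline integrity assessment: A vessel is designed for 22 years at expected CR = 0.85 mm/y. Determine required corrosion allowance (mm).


Corrosion allowance = CR × design life
CA = 0.85 * 22 = 18.7 mm

18.7 mm


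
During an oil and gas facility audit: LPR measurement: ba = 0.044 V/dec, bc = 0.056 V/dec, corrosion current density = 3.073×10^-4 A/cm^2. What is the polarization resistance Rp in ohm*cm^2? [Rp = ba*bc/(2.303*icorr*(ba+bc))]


Apply the Stern-Geary equation: Rp = ba*bc / (2.303*icorr*(ba+bc))
ba*bc = 0.044*0.056 = 0.002464
ba+bc = 0.1; 2.303*icorr*(ba+bc) = 2.303*3.073×10^-4*0.1 = 7.077119×10^-5
Rp = 0.002464 / 7.077119×10^-5 = 34.82 ohm*cm^2

34.82 ohm*cm^2


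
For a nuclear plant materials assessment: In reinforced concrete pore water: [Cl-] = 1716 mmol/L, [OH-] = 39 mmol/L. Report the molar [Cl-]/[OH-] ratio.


Threshold parameter = [Cl-] / [OH-] (molar basis; both in mmol/L, so units cancel)
Ratio = 1716 / 39 = 44.0

44.0


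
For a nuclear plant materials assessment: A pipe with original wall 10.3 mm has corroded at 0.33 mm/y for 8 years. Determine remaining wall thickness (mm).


Remaining wall = original − CR × time
t = 10.3 − 0.33*8 = 10.3 − 2.64 = 7.66 mm

7.66 mm


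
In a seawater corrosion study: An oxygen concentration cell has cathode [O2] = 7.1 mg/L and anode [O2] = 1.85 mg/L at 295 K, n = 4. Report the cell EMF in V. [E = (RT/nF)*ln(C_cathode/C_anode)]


Apply the Nernst concentration-cell relation: E = (RT/nF)*ln(C_cathode/C_anode)
RT/nF = 8.314*295/(4*96485) = 0.00635495 V
ln(7.1/1.85) = 1.34491
E = 0.00635495 * 1.34491 = 0.00855 V

0.00855 V


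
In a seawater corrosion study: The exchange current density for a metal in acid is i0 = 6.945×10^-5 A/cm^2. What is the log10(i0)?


i0 = 6.945×10^-5 A/cm^2
log10(i0) = -4.158

-4.158


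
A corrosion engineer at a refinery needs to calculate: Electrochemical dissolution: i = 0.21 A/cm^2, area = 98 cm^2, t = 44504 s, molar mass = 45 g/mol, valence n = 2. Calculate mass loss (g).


Apply Faraday's law: m = i*A*t*M / (n*F)
Total charge passed Q = i*A*t = 0.21*98*44504 = 915892.32 C
m = Q*M/(n*F) = 915892.32*45/(2*96485) = 213.583 g

213.583 g


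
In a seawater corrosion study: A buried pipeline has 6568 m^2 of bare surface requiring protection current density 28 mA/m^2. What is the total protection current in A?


I = area * current density, then convert mA → A (÷1000)
I = 6568 * 28 / 1000 = 183.9 A

183.9 A


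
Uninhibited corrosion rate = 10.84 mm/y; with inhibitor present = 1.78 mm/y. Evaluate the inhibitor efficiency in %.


Apply the inhibitor-efficiency definition: IE = (CR_blank − CR_inh)/CR_blank × 100
IE = (10.84 − 1.78) / 10.84 × 100
IE = 9.06 / 10.84 × 100 = 83.6 %

83.6 %


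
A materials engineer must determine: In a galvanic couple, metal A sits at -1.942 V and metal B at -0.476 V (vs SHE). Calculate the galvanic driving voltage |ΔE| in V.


Driving voltage is the absolute potential difference.
|ΔE| = |-1.942 − (-0.476)| = 1.466 V

1.466 V


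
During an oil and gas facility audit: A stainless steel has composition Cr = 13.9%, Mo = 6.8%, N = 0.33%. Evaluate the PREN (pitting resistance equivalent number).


Apply the PREN formula: PREN = Cr + 3.3*Mo + 16*N
PREN = 13.9 + 3.3*6.8 + 16*0.33
PREN = 13.9 + 22.44 + 5.28 = 41.62

41.62


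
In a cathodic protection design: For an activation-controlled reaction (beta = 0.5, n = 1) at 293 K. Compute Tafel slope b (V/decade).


Apply the Tafel slope relation: b = 2.303*R*T/(beta*n*F)
Numerator: 2.303 * 8.314 * 293 = 5610.11
Denominator: 0.5 * 1 * 96485 = 48242.5
b = 5610.11 / 48242.5 = 0.116 V/decade

0.116 V/decade


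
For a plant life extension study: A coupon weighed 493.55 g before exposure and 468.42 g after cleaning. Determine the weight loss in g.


Weight loss = initial − final
WL = 493.55 − 468.42 = 25.13 g

25.13 g


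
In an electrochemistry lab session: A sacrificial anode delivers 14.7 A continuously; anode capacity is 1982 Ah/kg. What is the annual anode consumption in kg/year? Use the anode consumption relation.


Annual consumption = current * hours per year / capacity
Rate = 14.7 * 8760 / 1982 = 65.0 kg/year

65.0 kg/year


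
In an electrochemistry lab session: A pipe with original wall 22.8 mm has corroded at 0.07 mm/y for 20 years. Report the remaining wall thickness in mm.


Remaining wall = original − CR × time
t = 22.8 − 0.07*20 = 22.8 − 1.4 = 21.4 mm

21.4 mm


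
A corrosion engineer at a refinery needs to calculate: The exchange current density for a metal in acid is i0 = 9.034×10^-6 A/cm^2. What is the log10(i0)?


i0 = 9.034×10^-6 A/cm^2
log10(i0) = -5.044

-5.044


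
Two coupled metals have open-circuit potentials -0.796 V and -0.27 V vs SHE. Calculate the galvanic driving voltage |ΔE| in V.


Driving voltage is the absolute potential difference.
|ΔE| = |-0.796 − (-0.27)| = 0.526 V

0.526 V


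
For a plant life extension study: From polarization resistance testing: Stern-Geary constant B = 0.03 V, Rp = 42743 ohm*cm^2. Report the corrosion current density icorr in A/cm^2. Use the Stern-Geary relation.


Apply the Stern-Geary relation: icorr = B / Rp
icorr = 0.03 / 42743 = 7.019×10^-7 A/cm^2

7.019×10^-7 A/cm^2


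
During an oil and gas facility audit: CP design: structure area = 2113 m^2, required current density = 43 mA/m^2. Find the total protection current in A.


I = area * current density, then convert mA → A (÷1000)
I = 2113 * 43 / 1000 = 90.86 A

90.86 A


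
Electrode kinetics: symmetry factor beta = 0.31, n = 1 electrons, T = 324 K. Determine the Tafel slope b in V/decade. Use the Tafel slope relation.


Apply the Tafel slope relation: b = 2.303*R*T/(beta*n*F)
Numerator: 2.303 * 8.314 * 324 = 6203.67
Denominator: 0.31 * 1 * 96485 = 29910.35
b = 6203.67 / 29910.35 = 0.2074 V/decade

0.2074 V/decade


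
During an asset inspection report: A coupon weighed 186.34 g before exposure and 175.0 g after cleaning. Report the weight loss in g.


Weight loss = initial − final
WL = 186.34 − 175.0 = 11.34 g

11.34 g


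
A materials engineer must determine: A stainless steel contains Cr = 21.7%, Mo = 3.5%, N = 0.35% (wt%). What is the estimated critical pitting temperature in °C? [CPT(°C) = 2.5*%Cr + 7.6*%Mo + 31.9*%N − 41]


Apply the ASTM G48 empirical CPT estimate: CPT(°C) = 2.5*%Cr + 7.6*%Mo + 31.9*%N − 41
2.5*21.7 = 54.25; 7.6*3.5 = 26.6; 31.9*0.35 = 11.165
CPT = 54.25 + 26.6 + 11.165 − 41 = 51.015 °C
Rounded to 0.1 °C: CPT ≈ 51.0 °C

51.0 °C


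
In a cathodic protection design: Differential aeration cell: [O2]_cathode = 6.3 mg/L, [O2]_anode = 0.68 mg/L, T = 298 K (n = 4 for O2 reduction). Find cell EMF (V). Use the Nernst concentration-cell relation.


Apply the Nernst concentration-cell relation: E = (RT/nF)*ln(C_cathode/C_anode)
RT/nF = 8.314*298/(4*96485) = 0.00641958 V
ln(6.3/0.68) = 2.22621
E = 0.00641958 * 2.22621 = 0.01429 V

0.01429 V
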